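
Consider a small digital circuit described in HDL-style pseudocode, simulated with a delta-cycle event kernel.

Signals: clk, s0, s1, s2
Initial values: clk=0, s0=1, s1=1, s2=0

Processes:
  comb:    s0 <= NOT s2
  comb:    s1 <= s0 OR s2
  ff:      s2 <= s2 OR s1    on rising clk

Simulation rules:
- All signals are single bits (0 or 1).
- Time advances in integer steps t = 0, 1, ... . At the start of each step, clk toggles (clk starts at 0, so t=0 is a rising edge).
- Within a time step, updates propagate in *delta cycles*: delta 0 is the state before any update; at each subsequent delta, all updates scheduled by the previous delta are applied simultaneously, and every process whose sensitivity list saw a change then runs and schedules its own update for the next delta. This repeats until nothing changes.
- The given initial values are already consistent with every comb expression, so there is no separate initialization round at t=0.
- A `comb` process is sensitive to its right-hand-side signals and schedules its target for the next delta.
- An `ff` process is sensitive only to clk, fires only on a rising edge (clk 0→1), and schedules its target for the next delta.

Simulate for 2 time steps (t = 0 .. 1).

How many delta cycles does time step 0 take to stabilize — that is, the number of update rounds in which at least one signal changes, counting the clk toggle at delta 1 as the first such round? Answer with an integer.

[bits: s0,s1,clk,s2]
t=0: Δ0=1100 Δ1=1110 Δ2=1111 Δ3=0111 | 3Δ
t=1: Δ0=0111 Δ1=0101 | 1Δ

3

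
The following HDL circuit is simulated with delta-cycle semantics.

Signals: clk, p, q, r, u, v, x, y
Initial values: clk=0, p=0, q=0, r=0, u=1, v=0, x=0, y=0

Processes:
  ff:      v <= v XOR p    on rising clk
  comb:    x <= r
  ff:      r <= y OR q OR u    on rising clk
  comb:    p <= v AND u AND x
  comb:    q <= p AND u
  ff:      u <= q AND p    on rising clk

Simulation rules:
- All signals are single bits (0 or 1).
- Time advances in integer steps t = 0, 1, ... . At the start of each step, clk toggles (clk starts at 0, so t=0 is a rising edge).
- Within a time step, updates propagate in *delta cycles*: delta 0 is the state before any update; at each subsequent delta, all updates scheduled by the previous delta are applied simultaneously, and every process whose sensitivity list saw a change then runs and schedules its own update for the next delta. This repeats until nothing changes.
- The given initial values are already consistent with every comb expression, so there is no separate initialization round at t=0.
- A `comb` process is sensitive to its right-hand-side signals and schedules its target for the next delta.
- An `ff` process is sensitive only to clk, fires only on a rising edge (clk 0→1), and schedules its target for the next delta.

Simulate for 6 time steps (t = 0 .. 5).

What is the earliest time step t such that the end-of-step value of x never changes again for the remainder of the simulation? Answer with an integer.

[bits: q,r,p,v,y,u,x,clk]
t=0: Δ0=00000100 Δ1=00000101 Δ2=01000001 Δ3=01000011 | 3Δ
t=1: Δ0=01000011 Δ1=01000010 | 1Δ
t=2: Δ0=01000010 Δ1=01000011 Δ2=00000011 Δ3=00000001 | 3Δ
t=3: Δ0=00000001 Δ1=00000000 | 1Δ
t=4: Δ0=00000000 Δ1=00000001 | 1Δ
t=5: Δ0=00000001 Δ1=00000000 | 1Δ

2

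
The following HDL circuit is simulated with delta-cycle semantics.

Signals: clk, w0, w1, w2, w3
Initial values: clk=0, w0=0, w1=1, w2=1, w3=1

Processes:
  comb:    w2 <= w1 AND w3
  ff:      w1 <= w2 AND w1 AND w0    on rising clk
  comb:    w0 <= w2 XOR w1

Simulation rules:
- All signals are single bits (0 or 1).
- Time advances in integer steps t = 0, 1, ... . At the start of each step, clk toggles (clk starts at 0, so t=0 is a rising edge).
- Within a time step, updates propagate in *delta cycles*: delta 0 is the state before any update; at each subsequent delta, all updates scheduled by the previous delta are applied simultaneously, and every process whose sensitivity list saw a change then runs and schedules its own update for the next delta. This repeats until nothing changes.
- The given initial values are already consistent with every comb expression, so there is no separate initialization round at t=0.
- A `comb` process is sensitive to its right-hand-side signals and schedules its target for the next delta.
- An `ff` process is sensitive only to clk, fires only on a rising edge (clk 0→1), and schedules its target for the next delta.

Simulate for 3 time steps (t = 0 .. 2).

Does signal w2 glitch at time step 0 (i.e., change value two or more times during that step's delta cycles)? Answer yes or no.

no

t0.Δ0 w2=1 w3=1 w1=1 w0=0 clk=0
t0.Δ1 w2=1 w3=1 w1=1 w0=0 clk=1
t0.Δ2 w2=1 w3=1 w1=0 w0=0 clk=1
t0.Δ3 w2=0 w3=1 w1=0 w0=1 clk=1
t0.Δ4 w2=0 w3=1 w1=0 w0=0 clk=1
t1.Δ0 w2=0 w3=1 w1=0 w0=0 clk=1
t1.Δ1 w2=0 w3=1 w1=0 w0=0 clk=0
t2.Δ0 w2=0 w3=1 w1=0 w0=0 clk=0
t2.Δ1 w2=0 w3=1 w1=0 w0=0 clk=1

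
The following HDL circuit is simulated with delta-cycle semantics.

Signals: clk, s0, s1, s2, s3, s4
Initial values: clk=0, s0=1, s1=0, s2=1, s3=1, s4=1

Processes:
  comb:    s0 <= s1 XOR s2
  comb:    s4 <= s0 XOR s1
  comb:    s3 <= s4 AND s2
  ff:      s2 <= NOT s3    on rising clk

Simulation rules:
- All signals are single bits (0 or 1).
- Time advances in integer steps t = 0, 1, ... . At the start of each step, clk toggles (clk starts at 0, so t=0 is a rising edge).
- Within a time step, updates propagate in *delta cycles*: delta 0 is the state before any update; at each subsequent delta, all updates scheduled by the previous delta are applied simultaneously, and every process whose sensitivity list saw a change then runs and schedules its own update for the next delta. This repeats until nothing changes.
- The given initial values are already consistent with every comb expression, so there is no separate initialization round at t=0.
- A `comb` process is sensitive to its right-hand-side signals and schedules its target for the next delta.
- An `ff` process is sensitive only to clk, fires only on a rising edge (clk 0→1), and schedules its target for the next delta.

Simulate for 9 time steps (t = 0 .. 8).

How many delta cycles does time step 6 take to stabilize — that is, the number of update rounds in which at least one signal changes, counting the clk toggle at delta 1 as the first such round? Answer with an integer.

5

t=0 Δ0: s0=1 s1=0 clk=0 s2=1 s3=1 s4=1
  Δ1: clk:0→1
  Δ2: s2:1→0
  Δ3: s0:1→0, s3:1→0
  Δ4: s4:1→0
  (4Δ to stable)
t=1 Δ0: s0=0 s1=0 clk=1 s2=0 s3=0 s4=0
  Δ1: clk:1→0
  (1Δ to stable)
t=2 Δ0: s0=0 s1=0 clk=0 s2=0 s3=0 s4=0
  Δ1: clk:0→1
  Δ2: s2:0→1
  Δ3: s0:0→1
  Δ4: s4:0→1
  Δ5: s3:0→1
  (5Δ to stable)
t=3 Δ0: s0=1 s1=0 clk=1 s2=1 s3=1 s4=1
  Δ1: clk:1→0
  (1Δ to stable)
t=4 Δ0: s0=1 s1=0 clk=0 s2=1 s3=1 s4=1
  Δ1: clk:0→1
  Δ2: s2:1→0
  Δ3: s0:1→0, s3:1→0
  Δ4: s4:1→0
  (4Δ to stable)
t=5 Δ0: s0=0 s1=0 clk=1 s2=0 s3=0 s4=0
  Δ1: clk:1→0
  (1Δ to stable)
t=6 Δ0: s0=0 s1=0 clk=0 s2=0 s3=0 s4=0
  Δ1: clk:0→1
  Δ2: s2:0→1
  Δ3: s0:0→1
  Δ4: s4:0→1
  Δ5: s3:0→1
  (5Δ to stable)
t=7 Δ0: s0=1 s1=0 clk=1 s2=1 s3=1 s4=1
  Δ1: clk:1→0
  (1Δ to stable)
t=8 Δ0: s0=1 s1=0 clk=0 s2=1 s3=1 s4=1
  Δ1: clk:0→1
  Δ2: s2:1→0
  Δ3: s0:1→0, s3:1→0
  Δ4: s4:1→0
  (4Δ to stable)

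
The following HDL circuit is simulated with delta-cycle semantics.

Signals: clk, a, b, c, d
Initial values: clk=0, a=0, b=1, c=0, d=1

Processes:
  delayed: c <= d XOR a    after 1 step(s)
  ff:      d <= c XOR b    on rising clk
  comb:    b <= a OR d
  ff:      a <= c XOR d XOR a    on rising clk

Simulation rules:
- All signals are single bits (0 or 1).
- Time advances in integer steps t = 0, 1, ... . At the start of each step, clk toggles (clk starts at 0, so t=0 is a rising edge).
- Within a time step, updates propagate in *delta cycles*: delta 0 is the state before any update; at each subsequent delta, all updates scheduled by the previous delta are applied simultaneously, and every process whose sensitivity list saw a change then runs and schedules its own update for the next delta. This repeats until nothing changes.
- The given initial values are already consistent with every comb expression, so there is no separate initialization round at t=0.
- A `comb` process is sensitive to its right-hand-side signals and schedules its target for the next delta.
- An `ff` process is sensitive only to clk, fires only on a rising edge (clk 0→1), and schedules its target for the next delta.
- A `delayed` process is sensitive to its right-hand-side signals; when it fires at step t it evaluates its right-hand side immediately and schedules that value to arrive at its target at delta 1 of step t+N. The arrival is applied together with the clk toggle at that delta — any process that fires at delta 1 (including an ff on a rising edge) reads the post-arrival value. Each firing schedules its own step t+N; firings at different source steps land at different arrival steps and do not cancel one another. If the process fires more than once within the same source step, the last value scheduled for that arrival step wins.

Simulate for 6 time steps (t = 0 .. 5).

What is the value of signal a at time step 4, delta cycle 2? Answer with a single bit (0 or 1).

0

[bits: a,d,c,b,clk]
t=0: Δ0=01010 Δ1=01011 Δ2=11011 | 2Δ
t=1: Δ0=11011 Δ1=11010 | 1Δ
t=2: Δ0=11010 Δ1=11011 Δ2=01011 | 2Δ
t=3: Δ0=01011 Δ1=01110 | 1Δ
t=4: Δ0=01110 Δ1=01111 Δ2=00111 Δ3=00101 | 3Δ
t=5: Δ0=00101 Δ1=00000 | 1Δ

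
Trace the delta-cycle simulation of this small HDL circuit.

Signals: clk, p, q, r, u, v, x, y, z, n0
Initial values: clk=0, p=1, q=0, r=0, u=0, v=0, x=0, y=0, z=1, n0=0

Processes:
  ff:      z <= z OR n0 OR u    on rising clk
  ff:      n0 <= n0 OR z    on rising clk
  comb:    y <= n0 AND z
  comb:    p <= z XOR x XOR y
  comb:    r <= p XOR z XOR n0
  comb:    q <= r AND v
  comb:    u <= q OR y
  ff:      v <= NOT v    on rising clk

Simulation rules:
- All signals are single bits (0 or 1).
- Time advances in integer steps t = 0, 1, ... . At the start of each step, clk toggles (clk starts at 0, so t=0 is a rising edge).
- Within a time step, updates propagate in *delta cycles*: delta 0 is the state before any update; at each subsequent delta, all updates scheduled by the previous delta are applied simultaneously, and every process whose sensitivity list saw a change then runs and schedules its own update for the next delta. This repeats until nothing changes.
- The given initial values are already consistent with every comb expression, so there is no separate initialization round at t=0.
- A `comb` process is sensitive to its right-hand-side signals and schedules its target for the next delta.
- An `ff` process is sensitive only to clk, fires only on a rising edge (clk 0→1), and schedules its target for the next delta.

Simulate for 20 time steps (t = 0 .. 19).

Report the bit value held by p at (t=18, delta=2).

t=0 Δ0: q=0 u=0 x=0 clk=0 r=0 y=0 p=1 v=0 n0=0 z=1
  Δ1: clk:0→1
  Δ2: v:0→1, n0:0→1
  Δ3: r:0→1, y:0→1
  Δ4: q:0→1, u:0→1, p:1→0
  Δ5: r:1→0
  Δ6: q:1→0
  (6Δ to stable)
t=1 Δ0: q=0 u=1 x=0 clk=1 r=0 y=1 p=0 v=1 n0=1 z=1
  Δ1: clk:1→0
  (1Δ to stable)
t=2 Δ0: q=0 u=1 x=0 clk=0 r=0 y=1 p=0 v=1 n0=1 z=1
  Δ1: clk:0→1
  Δ2: v:1→0
  (2Δ to stable)
t=3 Δ0: q=0 u=1 x=0 clk=1 r=0 y=1 p=0 v=0 n0=1 z=1
  Δ1: clk:1→0
  (1Δ to stable)
t=4 Δ0: q=0 u=1 x=0 clk=0 r=0 y=1 p=0 v=0 n0=1 z=1
  Δ1: clk:0→1
  Δ2: v:0→1
  (2Δ to stable)
t=5 Δ0: q=0 u=1 x=0 clk=1 r=0 y=1 p=0 v=1 n0=1 z=1
  Δ1: clk:1→0
  (1Δ to stable)
t=6 Δ0: q=0 u=1 x=0 clk=0 r=0 y=1 p=0 v=1 n0=1 z=1
  Δ1: clk:0→1
  Δ2: v:1→0
  (2Δ to stable)
t=7 Δ0: q=0 u=1 x=0 clk=1 r=0 y=1 p=0 v=0 n0=1 z=1
  Δ1: clk:1→0
  (1Δ to stable)
t=8 Δ0: q=0 u=1 x=0 clk=0 r=0 y=1 p=0 v=0 n0=1 z=1
  Δ1: clk:0→1
  Δ2: v:0→1
  (2Δ to stable)
t=9 Δ0: q=0 u=1 x=0 clk=1 r=0 y=1 p=0 v=1 n0=1 z=1
  Δ1: clk:1→0
  (1Δ to stable)
t=10 Δ0: q=0 u=1 x=0 clk=0 r=0 y=1 p=0 v=1 n0=1 z=1
  Δ1: clk:0→1
  Δ2: v:1→0
  (2Δ to stable)
t=11 Δ0: q=0 u=1 x=0 clk=1 r=0 y=1 p=0 v=0 n0=1 z=1
  Δ1: clk:1→0
  (1Δ to stable)
t=12 Δ0: q=0 u=1 x=0 clk=0 r=0 y=1 p=0 v=0 n0=1 z=1
  Δ1: clk:0→1
  Δ2: v:0→1
  (2Δ to stable)
t=13 Δ0: q=0 u=1 x=0 clk=1 r=0 y=1 p=0 v=1 n0=1 z=1
  Δ1: clk:1→0
  (1Δ to stable)
t=14 Δ0: q=0 u=1 x=0 clk=0 r=0 y=1 p=0 v=1 n0=1 z=1
  Δ1: clk:0→1
  Δ2: v:1→0
  (2Δ to stable)
t=15 Δ0: q=0 u=1 x=0 clk=1 r=0 y=1 p=0 v=0 n0=1 z=1
  Δ1: clk:1→0
  (1Δ to stable)
t=16 Δ0: q=0 u=1 x=0 clk=0 r=0 y=1 p=0 v=0 n0=1 z=1
  Δ1: clk:0→1
  Δ2: v:0→1
  (2Δ to stable)
t=17 Δ0: q=0 u=1 x=0 clk=1 r=0 y=1 p=0 v=1 n0=1 z=1
  Δ1: clk:1→0
  (1Δ to stable)
t=18 Δ0: q=0 u=1 x=0 clk=0 r=0 y=1 p=0 v=1 n0=1 z=1
  Δ1: clk:0→1
  Δ2: v:1→0
  (2Δ to stable)
t=19 Δ0: q=0 u=1 x=0 clk=1 r=0 y=1 p=0 v=0 n0=1 z=1
  Δ1: clk:1→0
  (1Δ to stable)

0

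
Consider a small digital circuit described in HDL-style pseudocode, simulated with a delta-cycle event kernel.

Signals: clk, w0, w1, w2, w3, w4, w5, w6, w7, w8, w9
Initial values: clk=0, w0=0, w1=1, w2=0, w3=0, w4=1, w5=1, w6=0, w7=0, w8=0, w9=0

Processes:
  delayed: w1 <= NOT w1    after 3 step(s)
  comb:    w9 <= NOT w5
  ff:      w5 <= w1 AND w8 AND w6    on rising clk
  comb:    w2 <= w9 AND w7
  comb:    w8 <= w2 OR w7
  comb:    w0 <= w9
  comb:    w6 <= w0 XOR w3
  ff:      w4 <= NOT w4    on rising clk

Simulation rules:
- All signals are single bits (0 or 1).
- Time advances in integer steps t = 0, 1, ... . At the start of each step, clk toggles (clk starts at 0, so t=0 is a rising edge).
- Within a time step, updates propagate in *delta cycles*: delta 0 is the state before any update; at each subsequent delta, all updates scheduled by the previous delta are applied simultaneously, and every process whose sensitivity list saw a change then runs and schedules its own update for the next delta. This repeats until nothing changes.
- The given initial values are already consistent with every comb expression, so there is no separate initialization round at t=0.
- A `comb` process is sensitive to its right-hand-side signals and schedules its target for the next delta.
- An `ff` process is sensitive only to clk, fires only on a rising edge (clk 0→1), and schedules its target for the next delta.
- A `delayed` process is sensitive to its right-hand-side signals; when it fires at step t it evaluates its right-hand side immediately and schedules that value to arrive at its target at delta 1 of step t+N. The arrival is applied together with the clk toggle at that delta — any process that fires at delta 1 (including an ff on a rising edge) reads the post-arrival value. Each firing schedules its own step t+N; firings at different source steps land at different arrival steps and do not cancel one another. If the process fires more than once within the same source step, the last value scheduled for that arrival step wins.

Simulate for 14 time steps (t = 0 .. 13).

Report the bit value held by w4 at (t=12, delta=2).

0

t0.Δ0 w6=0 clk=0 w8=0 w5=1 w3=0 w9=0 w2=0 w1=1 w7=0 w0=0 w4=1
t0.Δ1 w6=0 clk=1 w8=0 w5=1 w3=0 w9=0 w2=0 w1=1 w7=0 w0=0 w4=1
t0.Δ2 w6=0 clk=1 w8=0 w5=0 w3=0 w9=0 w2=0 w1=1 w7=0 w0=0 w4=0
t0.Δ3 w6=0 clk=1 w8=0 w5=0 w3=0 w9=1 w2=0 w1=1 w7=0 w0=0 w4=0
t0.Δ4 w6=0 clk=1 w8=0 w5=0 w3=0 w9=1 w2=0 w1=1 w7=0 w0=1 w4=0
t0.Δ5 w6=1 clk=1 w8=0 w5=0 w3=0 w9=1 w2=0 w1=1 w7=0 w0=1 w4=0
t1.Δ0 w6=1 clk=1 w8=0 w5=0 w3=0 w9=1 w2=0 w1=1 w7=0 w0=1 w4=0
t1.Δ1 w6=1 clk=0 w8=0 w5=0 w3=0 w9=1 w2=0 w1=1 w7=0 w0=1 w4=0
t2.Δ0 w6=1 clk=0 w8=0 w5=0 w3=0 w9=1 w2=0 w1=1 w7=0 w0=1 w4=0
t2.Δ1 w6=1 clk=1 w8=0 w5=0 w3=0 w9=1 w2=0 w1=1 w7=0 w0=1 w4=0
t2.Δ2 w6=1 clk=1 w8=0 w5=0 w3=0 w9=1 w2=0 w1=1 w7=0 w0=1 w4=1
t3.Δ0 w6=1 clk=1 w8=0 w5=0 w3=0 w9=1 w2=0 w1=1 w7=0 w0=1 w4=1
t3.Δ1 w6=1 clk=0 w8=0 w5=0 w3=0 w9=1 w2=0 w1=1 w7=0 w0=1 w4=1
t4.Δ0 w6=1 clk=0 w8=0 w5=0 w3=0 w9=1 w2=0 w1=1 w7=0 w0=1 w4=1
t4.Δ1 w6=1 clk=1 w8=0 w5=0 w3=0 w9=1 w2=0 w1=1 w7=0 w0=1 w4=1
t4.Δ2 w6=1 clk=1 w8=0 w5=0 w3=0 w9=1 w2=0 w1=1 w7=0 w0=1 w4=0
t5.Δ0 w6=1 clk=1 w8=0 w5=0 w3=0 w9=1 w2=0 w1=1 w7=0 w0=1 w4=0
t5.Δ1 w6=1 clk=0 w8=0 w5=0 w3=0 w9=1 w2=0 w1=1 w7=0 w0=1 w4=0
t6.Δ0 w6=1 clk=0 w8=0 w5=0 w3=0 w9=1 w2=0 w1=1 w7=0 w0=1 w4=0
t6.Δ1 w6=1 clk=1 w8=0 w5=0 w3=0 w9=1 w2=0 w1=1 w7=0 w0=1 w4=0
t6.Δ2 w6=1 clk=1 w8=0 w5=0 w3=0 w9=1 w2=0 w1=1 w7=0 w0=1 w4=1
t7.Δ0 w6=1 clk=1 w8=0 w5=0 w3=0 w9=1 w2=0 w1=1 w7=0 w0=1 w4=1
t7.Δ1 w6=1 clk=0 w8=0 w5=0 w3=0 w9=1 w2=0 w1=1 w7=0 w0=1 w4=1
t8.Δ0 w6=1 clk=0 w8=0 w5=0 w3=0 w9=1 w2=0 w1=1 w7=0 w0=1 w4=1
t8.Δ1 w6=1 clk=1 w8=0 w5=0 w3=0 w9=1 w2=0 w1=1 w7=0 w0=1 w4=1
t8.Δ2 w6=1 clk=1 w8=0 w5=0 w3=0 w9=1 w2=0 w1=1 w7=0 w0=1 w4=0
t9.Δ0 w6=1 clk=1 w8=0 w5=0 w3=0 w9=1 w2=0 w1=1 w7=0 w0=1 w4=0
t9.Δ1 w6=1 clk=0 w8=0 w5=0 w3=0 w9=1 w2=0 w1=1 w7=0 w0=1 w4=0
t10.Δ0 w6=1 clk=0 w8=0 w5=0 w3=0 w9=1 w2=0 w1=1 w7=0 w0=1 w4=0
t10.Δ1 w6=1 clk=1 w8=0 w5=0 w3=0 w9=1 w2=0 w1=1 w7=0 w0=1 w4=0
t10.Δ2 w6=1 clk=1 w8=0 w5=0 w3=0 w9=1 w2=0 w1=1 w7=0 w0=1 w4=1
t11.Δ0 w6=1 clk=1 w8=0 w5=0 w3=0 w9=1 w2=0 w1=1 w7=0 w0=1 w4=1
t11.Δ1 w6=1 clk=0 w8=0 w5=0 w3=0 w9=1 w2=0 w1=1 w7=0 w0=1 w4=1
t12.Δ0 w6=1 clk=0 w8=0 w5=0 w3=0 w9=1 w2=0 w1=1 w7=0 w0=1 w4=1
t12.Δ1 w6=1 clk=1 w8=0 w5=0 w3=0 w9=1 w2=0 w1=1 w7=0 w0=1 w4=1
t12.Δ2 w6=1 clk=1 w8=0 w5=0 w3=0 w9=1 w2=0 w1=1 w7=0 w0=1 w4=0
t13.Δ0 w6=1 clk=1 w8=0 w5=0 w3=0 w9=1 w2=0 w1=1 w7=0 w0=1 w4=0
t13.Δ1 w6=1 clk=0 w8=0 w5=0 w3=0 w9=1 w2=0 w1=1 w7=0 w0=1 w4=0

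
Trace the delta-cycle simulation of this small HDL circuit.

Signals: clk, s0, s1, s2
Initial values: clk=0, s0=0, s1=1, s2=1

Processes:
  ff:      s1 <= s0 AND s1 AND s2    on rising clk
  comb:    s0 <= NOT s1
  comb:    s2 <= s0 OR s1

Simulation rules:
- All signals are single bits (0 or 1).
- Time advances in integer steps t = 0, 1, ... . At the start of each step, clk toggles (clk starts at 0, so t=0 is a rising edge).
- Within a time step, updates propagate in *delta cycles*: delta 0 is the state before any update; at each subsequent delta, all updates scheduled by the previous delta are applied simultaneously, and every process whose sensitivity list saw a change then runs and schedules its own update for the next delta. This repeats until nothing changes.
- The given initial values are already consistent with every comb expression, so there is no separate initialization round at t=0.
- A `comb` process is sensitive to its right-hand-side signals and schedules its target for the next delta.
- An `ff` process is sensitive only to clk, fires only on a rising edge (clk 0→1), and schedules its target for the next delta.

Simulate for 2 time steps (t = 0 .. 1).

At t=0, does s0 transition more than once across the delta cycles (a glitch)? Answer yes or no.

t0.Δ0 s2=1 s1=1 clk=0 s0=0
t0.Δ1 s2=1 s1=1 clk=1 s0=0
t0.Δ2 s2=1 s1=0 clk=1 s0=0
t0.Δ3 s2=0 s1=0 clk=1 s0=1
t0.Δ4 s2=1 s1=0 clk=1 s0=1
t1.Δ0 s2=1 s1=0 clk=1 s0=1
t1.Δ1 s2=1 s1=0 clk=0 s0=1

no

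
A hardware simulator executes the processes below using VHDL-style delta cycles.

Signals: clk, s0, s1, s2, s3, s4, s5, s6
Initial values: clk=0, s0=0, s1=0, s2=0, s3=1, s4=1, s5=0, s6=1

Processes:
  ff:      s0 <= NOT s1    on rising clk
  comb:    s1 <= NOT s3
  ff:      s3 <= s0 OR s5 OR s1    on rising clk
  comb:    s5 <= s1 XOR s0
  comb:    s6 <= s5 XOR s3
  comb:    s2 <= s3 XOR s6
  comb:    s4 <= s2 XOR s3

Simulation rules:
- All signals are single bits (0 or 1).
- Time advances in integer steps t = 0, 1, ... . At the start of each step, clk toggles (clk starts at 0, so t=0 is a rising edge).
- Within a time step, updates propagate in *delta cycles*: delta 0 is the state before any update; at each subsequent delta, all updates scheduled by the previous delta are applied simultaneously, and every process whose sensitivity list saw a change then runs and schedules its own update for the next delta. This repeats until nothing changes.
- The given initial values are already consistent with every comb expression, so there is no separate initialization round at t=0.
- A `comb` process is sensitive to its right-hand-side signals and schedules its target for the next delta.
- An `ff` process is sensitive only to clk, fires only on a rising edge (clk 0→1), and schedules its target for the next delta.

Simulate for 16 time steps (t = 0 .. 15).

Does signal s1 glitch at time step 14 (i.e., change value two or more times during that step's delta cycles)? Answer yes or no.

no

[bits: clk,s2,s4,s6,s0,s1,s5,s3]
t=0: Δ0=00110001 Δ1=10110001 Δ2=10111000 Δ3=11001110 Δ4=10111100 Δ5=11001100 Δ6=10101100 Δ7=10001100 | 7Δ
t=1: Δ0=10001100 Δ1=00001100 | 1Δ
t=2: Δ0=00001100 Δ1=10001100 Δ2=10000101 Δ3=11110011 Δ4=10000001 Δ5=11110001 Δ6=10010001 Δ7=10110001 | 7Δ
t=3: Δ0=10110001 Δ1=00110001 | 1Δ
t=4: Δ0=00110001 Δ1=10110001 Δ2=10111000 Δ3=11001110 Δ4=10111100 Δ5=11001100 Δ6=10101100 Δ7=10001100 | 7Δ
t=5: Δ0=10001100 Δ1=00001100 | 1Δ
t=6: Δ0=00001100 Δ1=10001100 Δ2=10000101 Δ3=11110011 Δ4=10000001 Δ5=11110001 Δ6=10010001 Δ7=10110001 | 7Δ
t=7: Δ0=10110001 Δ1=00110001 | 1Δ
t=8: Δ0=00110001 Δ1=10110001 Δ2=10111000 Δ3=11001110 Δ4=10111100 Δ5=11001100 Δ6=10101100 Δ7=10001100 | 7Δ
t=9: Δ0=10001100 Δ1=00001100 | 1Δ
t=10: Δ0=00001100 Δ1=10001100 Δ2=10000101 Δ3=11110011 Δ4=10000001 Δ5=11110001 Δ6=10010001 Δ7=10110001 | 7Δ
t=11: Δ0=10110001 Δ1=00110001 | 1Δ
t=12: Δ0=00110001 Δ1=10110001 Δ2=10111000 Δ3=11001110 Δ4=10111100 Δ5=11001100 Δ6=10101100 Δ7=10001100 | 7Δ
t=13: Δ0=10001100 Δ1=00001100 | 1Δ
t=14: Δ0=00001100 Δ1=10001100 Δ2=10000101 Δ3=11110011 Δ4=10000001 Δ5=11110001 Δ6=10010001 Δ7=10110001 | 7Δ
t=15: Δ0=10110001 Δ1=00110001 | 1Δ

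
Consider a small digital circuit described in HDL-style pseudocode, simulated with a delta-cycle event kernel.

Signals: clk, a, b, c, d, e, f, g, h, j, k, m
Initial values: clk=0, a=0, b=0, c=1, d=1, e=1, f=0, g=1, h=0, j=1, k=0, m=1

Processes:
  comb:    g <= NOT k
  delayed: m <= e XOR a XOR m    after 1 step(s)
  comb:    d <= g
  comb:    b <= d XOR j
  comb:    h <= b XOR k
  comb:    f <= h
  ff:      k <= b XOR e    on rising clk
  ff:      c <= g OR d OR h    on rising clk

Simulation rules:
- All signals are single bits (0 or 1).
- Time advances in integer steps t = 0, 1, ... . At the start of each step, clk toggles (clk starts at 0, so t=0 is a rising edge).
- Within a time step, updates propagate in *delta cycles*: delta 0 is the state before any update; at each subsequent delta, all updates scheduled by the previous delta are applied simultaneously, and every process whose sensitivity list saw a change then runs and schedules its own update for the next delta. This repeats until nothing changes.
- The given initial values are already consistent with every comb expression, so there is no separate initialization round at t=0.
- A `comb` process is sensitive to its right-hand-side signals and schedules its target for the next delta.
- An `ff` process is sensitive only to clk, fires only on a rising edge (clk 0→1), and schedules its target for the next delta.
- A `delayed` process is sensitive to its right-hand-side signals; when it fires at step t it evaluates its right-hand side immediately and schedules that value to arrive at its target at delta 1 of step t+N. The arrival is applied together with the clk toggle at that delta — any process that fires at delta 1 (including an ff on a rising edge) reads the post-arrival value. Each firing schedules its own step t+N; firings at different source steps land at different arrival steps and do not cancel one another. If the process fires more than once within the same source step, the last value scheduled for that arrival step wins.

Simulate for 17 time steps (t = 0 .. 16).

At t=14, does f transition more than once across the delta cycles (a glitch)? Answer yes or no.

yes

t0.Δ0 h=0 a=0 m=1 clk=0 d=1 k=0 e=1 c=1 j=1 b=0 g=1 f=0
t0.Δ1 h=0 a=0 m=1 clk=1 d=1 k=0 e=1 c=1 j=1 b=0 g=1 f=0
t0.Δ2 h=0 a=0 m=1 clk=1 d=1 k=1 e=1 c=1 j=1 b=0 g=1 f=0
t0.Δ3 h=1 a=0 m=1 clk=1 d=1 k=1 e=1 c=1 j=1 b=0 g=0 f=0
t0.Δ4 h=1 a=0 m=1 clk=1 d=0 k=1 e=1 c=1 j=1 b=0 g=0 f=1
t0.Δ5 h=1 a=0 m=1 clk=1 d=0 k=1 e=1 c=1 j=1 b=1 g=0 f=1
t0.Δ6 h=0 a=0 m=1 clk=1 d=0 k=1 e=1 c=1 j=1 b=1 g=0 f=1
t0.Δ7 h=0 a=0 m=1 clk=1 d=0 k=1 e=1 c=1 j=1 b=1 g=0 f=0
t1.Δ0 h=0 a=0 m=1 clk=1 d=0 k=1 e=1 c=1 j=1 b=1 g=0 f=0
t1.Δ1 h=0 a=0 m=1 clk=0 d=0 k=1 e=1 c=1 j=1 b=1 g=0 f=0
t2.Δ0 h=0 a=0 m=1 clk=0 d=0 k=1 e=1 c=1 j=1 b=1 g=0 f=0
t2.Δ1 h=0 a=0 m=1 clk=1 d=0 k=1 e=1 c=1 j=1 b=1 g=0 f=0
t2.Δ2 h=0 a=0 m=1 clk=1 d=0 k=0 e=1 c=0 j=1 b=1 g=0 f=0
t2.Δ3 h=1 a=0 m=1 clk=1 d=0 k=0 e=1 c=0 j=1 b=1 g=1 f=0
t2.Δ4 h=1 a=0 m=1 clk=1 d=1 k=0 e=1 c=0 j=1 b=1 g=1 f=1
t2.Δ5 h=1 a=0 m=1 clk=1 d=1 k=0 e=1 c=0 j=1 b=0 g=1 f=1
t2.Δ6 h=0 a=0 m=1 clk=1 d=1 k=0 e=1 c=0 j=1 b=0 g=1 f=1
t2.Δ7 h=0 a=0 m=1 clk=1 d=1 k=0 e=1 c=0 j=1 b=0 g=1 f=0
t3.Δ0 h=0 a=0 m=1 clk=1 d=1 k=0 e=1 c=0 j=1 b=0 g=1 f=0
t3.Δ1 h=0 a=0 m=1 clk=0 d=1 k=0 e=1 c=0 j=1 b=0 g=1 f=0
t4.Δ0 h=0 a=0 m=1 clk=0 d=1 k=0 e=1 c=0 j=1 b=0 g=1 f=0
t4.Δ1 h=0 a=0 m=1 clk=1 d=1 k=0 e=1 c=0 j=1 b=0 g=1 f=0
t4.Δ2 h=0 a=0 m=1 clk=1 d=1 k=1 e=1 c=1 j=1 b=0 g=1 f=0
t4.Δ3 h=1 a=0 m=1 clk=1 d=1 k=1 e=1 c=1 j=1 b=0 g=0 f=0
t4.Δ4 h=1 a=0 m=1 clk=1 d=0 k=1 e=1 c=1 j=1 b=0 g=0 f=1
t4.Δ5 h=1 a=0 m=1 clk=1 d=0 k=1 e=1 c=1 j=1 b=1 g=0 f=1
t4.Δ6 h=0 a=0 m=1 clk=1 d=0 k=1 e=1 c=1 j=1 b=1 g=0 f=1
t4.Δ7 h=0 a=0 m=1 clk=1 d=0 k=1 e=1 c=1 j=1 b=1 g=0 f=0
t5.Δ0 h=0 a=0 m=1 clk=1 d=0 k=1 e=1 c=1 j=1 b=1 g=0 f=0
t5.Δ1 h=0 a=0 m=1 clk=0 d=0 k=1 e=1 c=1 j=1 b=1 g=0 f=0
t6.Δ0 h=0 a=0 m=1 clk=0 d=0 k=1 e=1 c=1 j=1 b=1 g=0 f=0
t6.Δ1 h=0 a=0 m=1 clk=1 d=0 k=1 e=1 c=1 j=1 b=1 g=0 f=0
t6.Δ2 h=0 a=0 m=1 clk=1 d=0 k=0 e=1 c=0 j=1 b=1 g=0 f=0
t6.Δ3 h=1 a=0 m=1 clk=1 d=0 k=0 e=1 c=0 j=1 b=1 g=1 f=0
t6.Δ4 h=1 a=0 m=1 clk=1 d=1 k=0 e=1 c=0 j=1 b=1 g=1 f=1
t6.Δ5 h=1 a=0 m=1 clk=1 d=1 k=0 e=1 c=0 j=1 b=0 g=1 f=1
t6.Δ6 h=0 a=0 m=1 clk=1 d=1 k=0 e=1 c=0 j=1 b=0 g=1 f=1
t6.Δ7 h=0 a=0 m=1 clk=1 d=1 k=0 e=1 c=0 j=1 b=0 g=1 f=0
t7.Δ0 h=0 a=0 m=1 clk=1 d=1 k=0 e=1 c=0 j=1 b=0 g=1 f=0
t7.Δ1 h=0 a=0 m=1 clk=0 d=1 k=0 e=1 c=0 j=1 b=0 g=1 f=0
t8.Δ0 h=0 a=0 m=1 clk=0 d=1 k=0 e=1 c=0 j=1 b=0 g=1 f=0
t8.Δ1 h=0 a=0 m=1 clk=1 d=1 k=0 e=1 c=0 j=1 b=0 g=1 f=0
t8.Δ2 h=0 a=0 m=1 clk=1 d=1 k=1 e=1 c=1 j=1 b=0 g=1 f=0
t8.Δ3 h=1 a=0 m=1 clk=1 d=1 k=1 e=1 c=1 j=1 b=0 g=0 f=0
t8.Δ4 h=1 a=0 m=1 clk=1 d=0 k=1 e=1 c=1 j=1 b=0 g=0 f=1
t8.Δ5 h=1 a=0 m=1 clk=1 d=0 k=1 e=1 c=1 j=1 b=1 g=0 f=1
t8.Δ6 h=0 a=0 m=1 clk=1 d=0 k=1 e=1 c=1 j=1 b=1 g=0 f=1
t8.Δ7 h=0 a=0 m=1 clk=1 d=0 k=1 e=1 c=1 j=1 b=1 g=0 f=0
t9.Δ0 h=0 a=0 m=1 clk=1 d=0 k=1 e=1 c=1 j=1 b=1 g=0 f=0
t9.Δ1 h=0 a=0 m=1 clk=0 d=0 k=1 e=1 c=1 j=1 b=1 g=0 f=0
t10.Δ0 h=0 a=0 m=1 clk=0 d=0 k=1 e=1 c=1 j=1 b=1 g=0 f=0
t10.Δ1 h=0 a=0 m=1 clk=1 d=0 k=1 e=1 c=1 j=1 b=1 g=0 f=0
t10.Δ2 h=0 a=0 m=1 clk=1 d=0 k=0 e=1 c=0 j=1 b=1 g=0 f=0
t10.Δ3 h=1 a=0 m=1 clk=1 d=0 k=0 e=1 c=0 j=1 b=1 g=1 f=0
t10.Δ4 h=1 a=0 m=1 clk=1 d=1 k=0 e=1 c=0 j=1 b=1 g=1 f=1
t10.Δ5 h=1 a=0 m=1 clk=1 d=1 k=0 e=1 c=0 j=1 b=0 g=1 f=1
t10.Δ6 h=0 a=0 m=1 clk=1 d=1 k=0 e=1 c=0 j=1 b=0 g=1 f=1
t10.Δ7 h=0 a=0 m=1 clk=1 d=1 k=0 e=1 c=0 j=1 b=0 g=1 f=0
t11.Δ0 h=0 a=0 m=1 clk=1 d=1 k=0 e=1 c=0 j=1 b=0 g=1 f=0
t11.Δ1 h=0 a=0 m=1 clk=0 d=1 k=0 e=1 c=0 j=1 b=0 g=1 f=0
t12.Δ0 h=0 a=0 m=1 clk=0 d=1 k=0 e=1 c=0 j=1 b=0 g=1 f=0
t12.Δ1 h=0 a=0 m=1 clk=1 d=1 k=0 e=1 c=0 j=1 b=0 g=1 f=0
t12.Δ2 h=0 a=0 m=1 clk=1 d=1 k=1 e=1 c=1 j=1 b=0 g=1 f=0
t12.Δ3 h=1 a=0 m=1 clk=1 d=1 k=1 e=1 c=1 j=1 b=0 g=0 f=0
t12.Δ4 h=1 a=0 m=1 clk=1 d=0 k=1 e=1 c=1 j=1 b=0 g=0 f=1
t12.Δ5 h=1 a=0 m=1 clk=1 d=0 k=1 e=1 c=1 j=1 b=1 g=0 f=1
t12.Δ6 h=0 a=0 m=1 clk=1 d=0 k=1 e=1 c=1 j=1 b=1 g=0 f=1
t12.Δ7 h=0 a=0 m=1 clk=1 d=0 k=1 e=1 c=1 j=1 b=1 g=0 f=0
t13.Δ0 h=0 a=0 m=1 clk=1 d=0 k=1 e=1 c=1 j=1 b=1 g=0 f=0
t13.Δ1 h=0 a=0 m=1 clk=0 d=0 k=1 e=1 c=1 j=1 b=1 g=0 f=0
t14.Δ0 h=0 a=0 m=1 clk=0 d=0 k=1 e=1 c=1 j=1 b=1 g=0 f=0
t14.Δ1 h=0 a=0 m=1 clk=1 d=0 k=1 e=1 c=1 j=1 b=1 g=0 f=0
t14.Δ2 h=0 a=0 m=1 clk=1 d=0 k=0 e=1 c=0 j=1 b=1 g=0 f=0
t14.Δ3 h=1 a=0 m=1 clk=1 d=0 k=0 e=1 c=0 j=1 b=1 g=1 f=0
t14.Δ4 h=1 a=0 m=1 clk=1 d=1 k=0 e=1 c=0 j=1 b=1 g=1 f=1
t14.Δ5 h=1 a=0 m=1 clk=1 d=1 k=0 e=1 c=0 j=1 b=0 g=1 f=1
t14.Δ6 h=0 a=0 m=1 clk=1 d=1 k=0 e=1 c=0 j=1 b=0 g=1 f=1
t14.Δ7 h=0 a=0 m=1 clk=1 d=1 k=0 e=1 c=0 j=1 b=0 g=1 f=0
t15.Δ0 h=0 a=0 m=1 clk=1 d=1 k=0 e=1 c=0 j=1 b=0 g=1 f=0
t15.Δ1 h=0 a=0 m=1 clk=0 d=1 k=0 e=1 c=0 j=1 b=0 g=1 f=0
t16.Δ0 h=0 a=0 m=1 clk=0 d=1 k=0 e=1 c=0 j=1 b=0 g=1 f=0
t16.Δ1 h=0 a=0 m=1 clk=1 d=1 k=0 e=1 c=0 j=1 b=0 g=1 f=0
t16.Δ2 h=0 a=0 m=1 clk=1 d=1 k=1 e=1 c=1 j=1 b=0 g=1 f=0
t16.Δ3 h=1 a=0 m=1 clk=1 d=1 k=1 e=1 c=1 j=1 b=0 g=0 f=0
t16.Δ4 h=1 a=0 m=1 clk=1 d=0 k=1 e=1 c=1 j=1 b=0 g=0 f=1
t16.Δ5 h=1 a=0 m=1 clk=1 d=0 k=1 e=1 c=1 j=1 b=1 g=0 f=1
t16.Δ6 h=0 a=0 m=1 clk=1 d=0 k=1 e=1 c=1 j=1 b=1 g=0 f=1
t16.Δ7 h=0 a=0 m=1 clk=1 d=0 k=1 e=1 c=1 j=1 b=1 g=0 f=0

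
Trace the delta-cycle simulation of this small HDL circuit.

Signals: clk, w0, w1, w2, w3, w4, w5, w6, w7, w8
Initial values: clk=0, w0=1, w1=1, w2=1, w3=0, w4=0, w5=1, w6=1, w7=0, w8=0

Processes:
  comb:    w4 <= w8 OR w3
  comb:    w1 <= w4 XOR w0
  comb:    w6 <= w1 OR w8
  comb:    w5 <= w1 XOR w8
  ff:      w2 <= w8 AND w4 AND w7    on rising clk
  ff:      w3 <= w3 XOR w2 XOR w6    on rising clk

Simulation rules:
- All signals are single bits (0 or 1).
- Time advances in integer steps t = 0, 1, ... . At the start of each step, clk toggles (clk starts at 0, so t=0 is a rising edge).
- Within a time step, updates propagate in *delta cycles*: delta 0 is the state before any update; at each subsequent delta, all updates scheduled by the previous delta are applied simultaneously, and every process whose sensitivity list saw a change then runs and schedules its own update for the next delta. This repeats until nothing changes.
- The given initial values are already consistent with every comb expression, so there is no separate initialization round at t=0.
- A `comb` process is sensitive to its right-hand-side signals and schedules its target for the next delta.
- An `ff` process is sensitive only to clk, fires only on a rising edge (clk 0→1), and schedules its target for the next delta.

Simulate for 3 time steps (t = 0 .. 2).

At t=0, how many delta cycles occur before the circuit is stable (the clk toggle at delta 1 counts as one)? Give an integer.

t0.Δ0 w3=0 w7=0 w5=1 w6=1 w0=1 w2=1 w8=0 w4=0 w1=1 clk=0
t0.Δ1 w3=0 w7=0 w5=1 w6=1 w0=1 w2=1 w8=0 w4=0 w1=1 clk=1
t0.Δ2 w3=0 w7=0 w5=1 w6=1 w0=1 w2=0 w8=0 w4=0 w1=1 clk=1
t1.Δ0 w3=0 w7=0 w5=1 w6=1 w0=1 w2=0 w8=0 w4=0 w1=1 clk=1
t1.Δ1 w3=0 w7=0 w5=1 w6=1 w0=1 w2=0 w8=0 w4=0 w1=1 clk=0
t2.Δ0 w3=0 w7=0 w5=1 w6=1 w0=1 w2=0 w8=0 w4=0 w1=1 clk=0
t2.Δ1 w3=0 w7=0 w5=1 w6=1 w0=1 w2=0 w8=0 w4=0 w1=1 clk=1
t2.Δ2 w3=1 w7=0 w5=1 w6=1 w0=1 w2=0 w8=0 w4=0 w1=1 clk=1
t2.Δ3 w3=1 w7=0 w5=1 w6=1 w0=1 w2=0 w8=0 w4=1 w1=1 clk=1
t2.Δ4 w3=1 w7=0 w5=1 w6=1 w0=1 w2=0 w8=0 w4=1 w1=0 clk=1
t2.Δ5 w3=1 w7=0 w5=0 w6=0 w0=1 w2=0 w8=0 w4=1 w1=0 clk=1

2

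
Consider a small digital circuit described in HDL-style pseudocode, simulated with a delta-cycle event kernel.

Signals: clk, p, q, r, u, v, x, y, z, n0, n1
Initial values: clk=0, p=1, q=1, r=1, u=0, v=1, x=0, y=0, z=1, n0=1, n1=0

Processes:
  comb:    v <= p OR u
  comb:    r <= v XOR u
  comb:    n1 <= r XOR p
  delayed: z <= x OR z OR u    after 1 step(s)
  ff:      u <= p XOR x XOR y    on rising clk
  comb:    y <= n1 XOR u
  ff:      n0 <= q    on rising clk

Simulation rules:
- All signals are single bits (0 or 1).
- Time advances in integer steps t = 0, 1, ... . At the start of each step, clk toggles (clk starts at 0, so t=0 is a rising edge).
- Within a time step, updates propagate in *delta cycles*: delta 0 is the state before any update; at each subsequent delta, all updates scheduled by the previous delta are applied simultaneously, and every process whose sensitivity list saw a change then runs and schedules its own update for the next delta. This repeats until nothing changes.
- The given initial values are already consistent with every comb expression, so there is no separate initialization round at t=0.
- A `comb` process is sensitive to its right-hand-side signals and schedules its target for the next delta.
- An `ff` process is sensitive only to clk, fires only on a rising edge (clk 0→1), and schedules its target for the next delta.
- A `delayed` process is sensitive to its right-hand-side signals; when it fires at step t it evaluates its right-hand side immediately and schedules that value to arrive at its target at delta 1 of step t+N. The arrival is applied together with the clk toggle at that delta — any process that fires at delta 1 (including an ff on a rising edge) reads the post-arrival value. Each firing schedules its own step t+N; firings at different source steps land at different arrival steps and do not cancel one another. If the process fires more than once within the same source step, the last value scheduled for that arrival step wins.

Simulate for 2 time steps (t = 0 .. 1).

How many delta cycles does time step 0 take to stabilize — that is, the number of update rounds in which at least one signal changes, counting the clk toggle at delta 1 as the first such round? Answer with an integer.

[bits: y,clk,x,n1,n0,q,p,u,r,z,v]
t=0: Δ0=00001110111 Δ1=01001110111 Δ2=01001111111 Δ3=11001111011 Δ4=11011111011 Δ5=01011111011 | 5Δ
t=1: Δ0=01011111011 Δ1=00011111011 | 1Δ

5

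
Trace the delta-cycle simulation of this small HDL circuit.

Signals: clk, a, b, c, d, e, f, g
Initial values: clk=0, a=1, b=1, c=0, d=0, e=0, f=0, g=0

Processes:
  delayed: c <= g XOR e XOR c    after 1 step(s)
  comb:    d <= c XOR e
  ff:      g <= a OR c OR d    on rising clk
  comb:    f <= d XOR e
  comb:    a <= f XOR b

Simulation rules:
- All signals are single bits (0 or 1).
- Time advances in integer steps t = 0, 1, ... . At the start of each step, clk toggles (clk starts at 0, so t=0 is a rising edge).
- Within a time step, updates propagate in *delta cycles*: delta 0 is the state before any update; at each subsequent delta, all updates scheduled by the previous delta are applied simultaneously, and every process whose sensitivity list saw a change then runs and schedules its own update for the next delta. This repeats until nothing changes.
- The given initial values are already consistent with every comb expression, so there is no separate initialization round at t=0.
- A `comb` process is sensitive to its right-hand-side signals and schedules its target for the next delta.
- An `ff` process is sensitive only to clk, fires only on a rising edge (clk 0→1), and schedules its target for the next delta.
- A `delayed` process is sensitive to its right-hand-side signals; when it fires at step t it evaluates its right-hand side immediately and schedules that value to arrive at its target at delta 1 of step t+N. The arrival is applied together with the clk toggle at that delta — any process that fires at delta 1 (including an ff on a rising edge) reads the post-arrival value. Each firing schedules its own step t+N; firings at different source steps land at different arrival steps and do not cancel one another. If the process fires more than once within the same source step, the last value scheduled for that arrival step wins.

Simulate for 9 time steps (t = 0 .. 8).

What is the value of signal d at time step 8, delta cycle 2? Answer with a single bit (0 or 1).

0

[bits: b,a,g,clk,d,c,e,f]
t=0: Δ0=11000000 Δ1=11010000 Δ2=11110000 | 2Δ
t=1: Δ0=11110000 Δ1=11100100 Δ2=11101100 Δ3=11101101 Δ4=10101101 | 4Δ
t=2: Δ0=10101101 Δ1=10111001 Δ2=10110001 Δ3=10110000 Δ4=11110000 | 4Δ
t=3: Δ0=11110000 Δ1=11100100 Δ2=11101100 Δ3=11101101 Δ4=10101101 | 4Δ
t=4: Δ0=10101101 Δ1=10111001 Δ2=10110001 Δ3=10110000 Δ4=11110000 | 4Δ
t=5: Δ0=11110000 Δ1=11100100 Δ2=11101100 Δ3=11101101 Δ4=10101101 | 4Δ
t=6: Δ0=10101101 Δ1=10111001 Δ2=10110001 Δ3=10110000 Δ4=11110000 | 4Δ
t=7: Δ0=11110000 Δ1=11100100 Δ2=11101100 Δ3=11101101 Δ4=10101101 | 4Δ
t=8: Δ0=10101101 Δ1=10111001 Δ2=10110001 Δ3=10110000 Δ4=11110000 | 4Δ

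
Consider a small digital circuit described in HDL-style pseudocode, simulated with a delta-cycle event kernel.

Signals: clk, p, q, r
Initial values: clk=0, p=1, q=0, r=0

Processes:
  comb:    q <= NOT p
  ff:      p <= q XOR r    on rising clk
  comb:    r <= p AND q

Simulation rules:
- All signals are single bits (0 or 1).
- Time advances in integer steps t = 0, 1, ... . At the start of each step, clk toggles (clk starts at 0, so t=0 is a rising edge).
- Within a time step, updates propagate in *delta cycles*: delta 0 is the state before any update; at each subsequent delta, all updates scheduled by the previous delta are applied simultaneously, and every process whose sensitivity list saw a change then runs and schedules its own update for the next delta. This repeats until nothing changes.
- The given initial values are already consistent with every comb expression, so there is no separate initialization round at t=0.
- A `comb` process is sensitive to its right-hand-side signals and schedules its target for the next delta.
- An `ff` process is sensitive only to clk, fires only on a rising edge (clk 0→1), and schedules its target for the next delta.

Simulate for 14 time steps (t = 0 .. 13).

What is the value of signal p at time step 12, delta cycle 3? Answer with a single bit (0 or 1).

t=0 Δ0: q=0 r=0 p=1 clk=0
  Δ1: clk:0→1
  Δ2: p:1→0
  Δ3: q:0→1
  (3Δ to stable)
t=1 Δ0: q=1 r=0 p=0 clk=1
  Δ1: clk:1→0
  (1Δ to stable)
t=2 Δ0: q=1 r=0 p=0 clk=0
  Δ1: clk:0→1
  Δ2: p:0→1
  Δ3: q:1→0, r:0→1
  Δ4: r:1→0
  (4Δ to stable)
t=3 Δ0: q=0 r=0 p=1 clk=1
  Δ1: clk:1→0
  (1Δ to stable)
t=4 Δ0: q=0 r=0 p=1 clk=0
  Δ1: clk:0→1
  Δ2: p:1→0
  Δ3: q:0→1
  (3Δ to stable)
t=5 Δ0: q=1 r=0 p=0 clk=1
  Δ1: clk:1→0
  (1Δ to stable)
t=6 Δ0: q=1 r=0 p=0 clk=0
  Δ1: clk:0→1
  Δ2: p:0→1
  Δ3: q:1→0, r:0→1
  Δ4: r:1→0
  (4Δ to stable)
t=7 Δ0: q=0 r=0 p=1 clk=1
  Δ1: clk:1→0
  (1Δ to stable)
t=8 Δ0: q=0 r=0 p=1 clk=0
  Δ1: clk:0→1
  Δ2: p:1→0
  Δ3: q:0→1
  (3Δ to stable)
t=9 Δ0: q=1 r=0 p=0 clk=1
  Δ1: clk:1→0
  (1Δ to stable)
t=10 Δ0: q=1 r=0 p=0 clk=0
  Δ1: clk:0→1
  Δ2: p:0→1
  Δ3: q:1→0, r:0→1
  Δ4: r:1→0
  (4Δ to stable)
t=11 Δ0: q=0 r=0 p=1 clk=1
  Δ1: clk:1→0
  (1Δ to stable)
t=12 Δ0: q=0 r=0 p=1 clk=0
  Δ1: clk:0→1
  Δ2: p:1→0
  Δ3: q:0→1
  (3Δ to stable)
t=13 Δ0: q=1 r=0 p=0 clk=1
  Δ1: clk:1→0
  (1Δ to stable)

0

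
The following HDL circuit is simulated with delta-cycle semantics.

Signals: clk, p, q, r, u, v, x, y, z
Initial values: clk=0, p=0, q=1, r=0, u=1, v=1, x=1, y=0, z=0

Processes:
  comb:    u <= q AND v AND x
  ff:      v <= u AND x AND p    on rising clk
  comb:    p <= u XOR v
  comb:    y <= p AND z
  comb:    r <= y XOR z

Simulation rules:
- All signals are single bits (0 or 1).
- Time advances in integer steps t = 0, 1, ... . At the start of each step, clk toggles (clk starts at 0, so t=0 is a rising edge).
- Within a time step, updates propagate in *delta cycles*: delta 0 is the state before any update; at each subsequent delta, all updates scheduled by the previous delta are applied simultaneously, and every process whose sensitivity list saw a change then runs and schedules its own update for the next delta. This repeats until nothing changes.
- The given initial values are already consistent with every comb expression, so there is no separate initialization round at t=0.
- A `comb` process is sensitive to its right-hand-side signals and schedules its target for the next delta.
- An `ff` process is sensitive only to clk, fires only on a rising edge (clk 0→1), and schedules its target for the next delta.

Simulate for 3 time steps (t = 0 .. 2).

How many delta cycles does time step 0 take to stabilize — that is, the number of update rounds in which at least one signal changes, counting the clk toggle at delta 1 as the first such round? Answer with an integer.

4

t0.Δ0 p=0 clk=0 u=1 z=0 r=0 x=1 v=1 y=0 q=1
t0.Δ1 p=0 clk=1 u=1 z=0 r=0 x=1 v=1 y=0 q=1
t0.Δ2 p=0 clk=1 u=1 z=0 r=0 x=1 v=0 y=0 q=1
t0.Δ3 p=1 clk=1 u=0 z=0 r=0 x=1 v=0 y=0 q=1
t0.Δ4 p=0 clk=1 u=0 z=0 r=0 x=1 v=0 y=0 q=1
t1.Δ0 p=0 clk=1 u=0 z=0 r=0 x=1 v=0 y=0 q=1
t1.Δ1 p=0 clk=0 u=0 z=0 r=0 x=1 v=0 y=0 q=1
t2.Δ0 p=0 clk=0 u=0 z=0 r=0 x=1 v=0 y=0 q=1
t2.Δ1 p=0 clk=1 u=0 z=0 r=0 x=1 v=0 y=0 q=1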